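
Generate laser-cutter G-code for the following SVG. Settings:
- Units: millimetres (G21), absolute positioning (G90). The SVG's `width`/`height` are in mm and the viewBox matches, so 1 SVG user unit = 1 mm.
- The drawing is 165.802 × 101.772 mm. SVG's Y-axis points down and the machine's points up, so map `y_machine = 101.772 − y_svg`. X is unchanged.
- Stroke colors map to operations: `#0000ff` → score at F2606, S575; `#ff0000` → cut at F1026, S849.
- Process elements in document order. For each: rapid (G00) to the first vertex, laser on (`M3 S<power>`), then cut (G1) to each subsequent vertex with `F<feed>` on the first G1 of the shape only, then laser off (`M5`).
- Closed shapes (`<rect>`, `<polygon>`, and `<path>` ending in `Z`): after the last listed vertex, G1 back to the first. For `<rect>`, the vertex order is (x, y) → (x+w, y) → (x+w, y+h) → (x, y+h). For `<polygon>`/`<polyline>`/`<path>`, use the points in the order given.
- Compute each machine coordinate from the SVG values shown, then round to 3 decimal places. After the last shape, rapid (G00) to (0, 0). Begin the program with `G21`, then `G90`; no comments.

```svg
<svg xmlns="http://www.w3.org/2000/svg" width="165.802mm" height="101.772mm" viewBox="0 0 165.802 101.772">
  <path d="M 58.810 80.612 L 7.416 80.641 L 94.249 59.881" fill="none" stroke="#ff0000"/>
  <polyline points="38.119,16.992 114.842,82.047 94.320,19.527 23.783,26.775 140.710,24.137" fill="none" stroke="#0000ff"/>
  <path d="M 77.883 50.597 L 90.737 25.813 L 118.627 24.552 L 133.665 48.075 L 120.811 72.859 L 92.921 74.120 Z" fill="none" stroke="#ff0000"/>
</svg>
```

G21
G90
G00 X58.810 Y21.160
M3 S849
G1 X7.416 Y21.131 F1026
G1 X94.249 Y41.891
M5
G00 X38.119 Y84.780
M3 S575
G1 X114.842 Y19.725 F2606
G1 X94.320 Y82.245
G1 X23.783 Y74.997
G1 X140.710 Y77.635
M5
G00 X77.883 Y51.175
M3 S849
G1 X90.737 Y75.959 F1026
G1 X118.627 Y77.220
G1 X133.665 Y53.697
G1 X120.811 Y28.913
G1 X92.921 Y27.652
G1 X77.883 Y51.175
M5
G00 X0.000 Y0.000

viewBox `0 0 165.802 101.772` with mm width/height → 1 unit = 1 mm. Flip: y_m = 101.772 − y_svg.

**Shape 1** — `<path>` open polyline, stroke `#ff0000` → cut (S849, F1026). Machine vertices: (58.810,21.160) → (7.416,21.131) → (94.249,41.891). Open path.

**Shape 2** — `<polyline>` open polyline, stroke `#0000ff` → score (S575, F2606). Machine vertices: (38.119,84.780) → (114.842,19.725) → (94.320,82.245) → (23.783,74.997) → (140.710,77.635). Open path.

**Shape 3** — `<path>` regular polygon, stroke `#ff0000` → cut (S849, F1026). Machine vertices: (77.883,51.175) → (90.737,75.959) → (118.627,77.220) → (133.665,53.697) → (120.811,28.913) → (92.921,27.652) → (77.883,51.175). Closed: final G1 returns to the first vertex.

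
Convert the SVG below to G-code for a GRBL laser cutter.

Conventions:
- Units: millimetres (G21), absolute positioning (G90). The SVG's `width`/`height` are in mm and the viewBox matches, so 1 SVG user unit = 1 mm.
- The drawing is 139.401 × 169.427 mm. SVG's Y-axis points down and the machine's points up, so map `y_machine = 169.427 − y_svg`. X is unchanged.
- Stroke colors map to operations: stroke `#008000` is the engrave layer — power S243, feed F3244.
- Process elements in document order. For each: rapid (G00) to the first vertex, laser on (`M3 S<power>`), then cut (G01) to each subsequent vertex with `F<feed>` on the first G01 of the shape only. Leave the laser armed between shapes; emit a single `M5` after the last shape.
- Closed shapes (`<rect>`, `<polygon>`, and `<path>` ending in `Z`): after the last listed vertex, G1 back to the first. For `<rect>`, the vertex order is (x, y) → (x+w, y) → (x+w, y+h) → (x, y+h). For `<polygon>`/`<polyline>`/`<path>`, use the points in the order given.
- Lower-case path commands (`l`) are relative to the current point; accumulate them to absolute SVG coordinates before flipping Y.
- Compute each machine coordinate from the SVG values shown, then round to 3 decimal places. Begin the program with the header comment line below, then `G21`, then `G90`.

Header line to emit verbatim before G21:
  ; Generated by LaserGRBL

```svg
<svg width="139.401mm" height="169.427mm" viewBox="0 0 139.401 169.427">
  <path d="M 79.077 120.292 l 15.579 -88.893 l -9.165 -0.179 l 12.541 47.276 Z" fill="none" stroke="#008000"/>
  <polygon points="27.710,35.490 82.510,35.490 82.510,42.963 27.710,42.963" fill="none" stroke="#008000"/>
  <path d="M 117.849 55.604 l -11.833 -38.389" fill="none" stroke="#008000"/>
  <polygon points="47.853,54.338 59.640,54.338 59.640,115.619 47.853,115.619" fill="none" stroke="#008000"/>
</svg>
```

1 u = 1 mm; y_m = 169.427 − y.

[1] `<path>` closed polygon, #008000→engrave S243 F3244: (79.077,49.135) → (94.656,138.028) → (85.491,138.207) → (98.032,90.931) → (79.077,49.135) (closed)

[2] `<polygon>` rectangle, #008000→engrave S243 F3244: (27.710,133.937) → (82.510,133.937) → (82.510,126.464) → (27.710,126.464) → (27.710,133.937) (closed)

[3] `<path>` line segment, #008000→engrave S243 F3244: (117.849,113.823) → (106.016,152.212)

[4] `<polygon>` rectangle, #008000→engrave S243 F3244: (47.853,115.089) → (59.640,115.089) → (59.640,53.808) → (47.853,53.808) → (47.853,115.089) (closed)

; Generated by LaserGRBL
G21
G90
G00 X79.077 Y49.135
M3 S243
G01 X94.656 Y138.028 F3244
G01 X85.491 Y138.207
G01 X98.032 Y90.931
G01 X79.077 Y49.135
G00 X27.710 Y133.937
M3 S243
G01 X82.510 Y133.937 F3244
G01 X82.510 Y126.464
G01 X27.710 Y126.464
G01 X27.710 Y133.937
G00 X117.849 Y113.823
M3 S243
G01 X106.016 Y152.212 F3244
G00 X47.853 Y115.089
M3 S243
G01 X59.640 Y115.089 F3244
G01 X59.640 Y53.808
G01 X47.853 Y53.808
G01 X47.853 Y115.089
M5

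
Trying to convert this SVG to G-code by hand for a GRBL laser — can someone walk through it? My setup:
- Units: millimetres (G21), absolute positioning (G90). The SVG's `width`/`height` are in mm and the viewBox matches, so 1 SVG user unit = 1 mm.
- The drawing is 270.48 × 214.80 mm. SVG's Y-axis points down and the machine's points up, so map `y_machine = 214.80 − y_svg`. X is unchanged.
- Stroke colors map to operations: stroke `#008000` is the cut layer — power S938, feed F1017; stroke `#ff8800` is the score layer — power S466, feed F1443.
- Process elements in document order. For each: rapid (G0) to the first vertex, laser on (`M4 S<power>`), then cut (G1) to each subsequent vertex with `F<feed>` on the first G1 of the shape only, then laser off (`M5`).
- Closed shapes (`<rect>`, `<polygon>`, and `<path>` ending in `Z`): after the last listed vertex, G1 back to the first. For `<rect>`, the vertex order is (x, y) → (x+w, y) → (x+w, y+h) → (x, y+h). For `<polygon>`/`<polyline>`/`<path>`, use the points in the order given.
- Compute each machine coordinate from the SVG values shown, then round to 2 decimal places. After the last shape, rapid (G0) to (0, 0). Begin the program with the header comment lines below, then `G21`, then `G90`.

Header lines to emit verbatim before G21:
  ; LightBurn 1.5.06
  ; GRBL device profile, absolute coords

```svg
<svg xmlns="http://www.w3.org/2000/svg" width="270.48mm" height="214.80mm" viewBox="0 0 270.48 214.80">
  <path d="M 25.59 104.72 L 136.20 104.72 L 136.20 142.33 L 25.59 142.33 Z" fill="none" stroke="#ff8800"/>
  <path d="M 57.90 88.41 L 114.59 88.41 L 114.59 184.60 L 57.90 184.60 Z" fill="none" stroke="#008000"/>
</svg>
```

1 u = 1 mm; y_m = 214.80 − y.

[1] `<path>` rectangle, #ff8800→score S466 F1443: (25.59,110.08) → (136.20,110.08) → (136.20,72.47) → (25.59,72.47) → (25.59,110.08) (closed)

[2] `<path>` rectangle, #008000→cut S938 F1017: (57.90,126.39) → (114.59,126.39) → (114.59,30.20) → (57.90,30.20) → (57.90,126.39) (closed)

; LightBurn 1.5.06
; GRBL device profile, absolute coords
G21
G90
G0 X25.59 Y110.08
M4 S466
G1 X136.20 Y110.08 F1443
G1 X136.20 Y72.47
G1 X25.59 Y72.47
G1 X25.59 Y110.08
M5
G0 X57.90 Y126.39
M4 S938
G1 X114.59 Y126.39 F1017
G1 X114.59 Y30.20
G1 X57.90 Y30.20
G1 X57.90 Y126.39
M5
G0 X0.00 Y0.00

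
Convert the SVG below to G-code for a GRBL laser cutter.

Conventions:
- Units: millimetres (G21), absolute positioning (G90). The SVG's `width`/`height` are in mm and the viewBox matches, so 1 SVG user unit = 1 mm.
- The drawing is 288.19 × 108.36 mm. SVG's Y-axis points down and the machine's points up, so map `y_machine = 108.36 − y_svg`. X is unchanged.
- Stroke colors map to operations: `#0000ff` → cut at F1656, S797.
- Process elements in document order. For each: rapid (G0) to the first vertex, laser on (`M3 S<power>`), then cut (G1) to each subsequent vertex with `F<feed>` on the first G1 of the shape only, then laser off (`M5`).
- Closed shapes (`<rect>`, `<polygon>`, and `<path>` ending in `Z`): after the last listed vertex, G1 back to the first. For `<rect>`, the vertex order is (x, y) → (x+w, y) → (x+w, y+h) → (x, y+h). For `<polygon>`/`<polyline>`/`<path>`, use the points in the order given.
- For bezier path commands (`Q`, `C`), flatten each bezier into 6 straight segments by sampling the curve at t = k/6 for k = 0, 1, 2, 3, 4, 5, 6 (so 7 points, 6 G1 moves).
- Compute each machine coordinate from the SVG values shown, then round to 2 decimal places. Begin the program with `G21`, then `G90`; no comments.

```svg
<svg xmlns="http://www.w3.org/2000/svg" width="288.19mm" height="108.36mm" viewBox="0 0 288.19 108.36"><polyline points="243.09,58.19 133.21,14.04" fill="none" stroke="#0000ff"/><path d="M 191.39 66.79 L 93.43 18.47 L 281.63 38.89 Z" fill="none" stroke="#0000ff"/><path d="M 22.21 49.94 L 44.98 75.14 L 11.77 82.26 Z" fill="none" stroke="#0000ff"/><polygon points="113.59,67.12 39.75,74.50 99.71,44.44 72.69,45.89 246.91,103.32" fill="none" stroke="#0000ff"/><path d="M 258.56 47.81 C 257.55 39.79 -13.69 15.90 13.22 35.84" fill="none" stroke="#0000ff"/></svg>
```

Since the viewBox matches the mm dimensions, user units are millimetres directly. The only transform is the Y-flip y_m = 108.36 − y_svg.

Shape 1 is a line segment drawn with `<polyline>`. Its stroke #0000ff means cut at S797, F1656. After flipping Y the toolpath is (243.09,50.17) → (133.21,94.32).

Shape 2 is a closed polygon drawn with `<path>`. Its stroke #0000ff means cut at S797, F1656. After flipping Y the toolpath is (191.39,41.57) → (93.43,89.89) → (281.63,69.47) → (191.39,41.57), returning to the start.

Shape 3 is a regular polygon drawn with `<path>`. Its stroke #0000ff means cut at S797, F1656. After flipping Y the toolpath is (22.21,58.42) → (44.98,33.22) → (11.77,26.10) → (22.21,58.42), returning to the start.

Shape 4 is a closed polygon drawn with `<polygon>`. Its stroke #0000ff means cut at S797, F1656. After flipping Y the toolpath is (113.59,41.24) → (39.75,33.86) → (99.71,63.92) → (72.69,62.47) → (246.91,5.04) → (113.59,41.24), returning to the start.

Shape 5 is a cubic bezier drawn with `<path>`. Its stroke #0000ff means cut at S797, F1656. After flipping Y the toolpath is (258.56,60.55) → (238.17,65.61) → (188.52,71.65) → (125.42,77.02) → (64.64,80.06) → (21.98,79.11) → (13.22,72.52).

G21
G90
G0 X243.09 Y50.17
M3 S797
G1 X133.21 Y94.32 F1656
M5
G0 X191.39 Y41.57
M3 S797
G1 X93.43 Y89.89 F1656
G1 X281.63 Y69.47
G1 X191.39 Y41.57
M5
G0 X22.21 Y58.42
M3 S797
G1 X44.98 Y33.22 F1656
G1 X11.77 Y26.10
G1 X22.21 Y58.42
M5
G0 X113.59 Y41.24
M3 S797
G1 X39.75 Y33.86 F1656
G1 X99.71 Y63.92
G1 X72.69 Y62.47
G1 X246.91 Y5.04
G1 X113.59 Y41.24
M5
G0 X258.56 Y60.55
M3 S797
G1 X238.17 Y65.61 F1656
G1 X188.52 Y71.65
G1 X125.42 Y77.02
G1 X64.64 Y80.06
G1 X21.98 Y79.11
G1 X13.22 Y72.52
M5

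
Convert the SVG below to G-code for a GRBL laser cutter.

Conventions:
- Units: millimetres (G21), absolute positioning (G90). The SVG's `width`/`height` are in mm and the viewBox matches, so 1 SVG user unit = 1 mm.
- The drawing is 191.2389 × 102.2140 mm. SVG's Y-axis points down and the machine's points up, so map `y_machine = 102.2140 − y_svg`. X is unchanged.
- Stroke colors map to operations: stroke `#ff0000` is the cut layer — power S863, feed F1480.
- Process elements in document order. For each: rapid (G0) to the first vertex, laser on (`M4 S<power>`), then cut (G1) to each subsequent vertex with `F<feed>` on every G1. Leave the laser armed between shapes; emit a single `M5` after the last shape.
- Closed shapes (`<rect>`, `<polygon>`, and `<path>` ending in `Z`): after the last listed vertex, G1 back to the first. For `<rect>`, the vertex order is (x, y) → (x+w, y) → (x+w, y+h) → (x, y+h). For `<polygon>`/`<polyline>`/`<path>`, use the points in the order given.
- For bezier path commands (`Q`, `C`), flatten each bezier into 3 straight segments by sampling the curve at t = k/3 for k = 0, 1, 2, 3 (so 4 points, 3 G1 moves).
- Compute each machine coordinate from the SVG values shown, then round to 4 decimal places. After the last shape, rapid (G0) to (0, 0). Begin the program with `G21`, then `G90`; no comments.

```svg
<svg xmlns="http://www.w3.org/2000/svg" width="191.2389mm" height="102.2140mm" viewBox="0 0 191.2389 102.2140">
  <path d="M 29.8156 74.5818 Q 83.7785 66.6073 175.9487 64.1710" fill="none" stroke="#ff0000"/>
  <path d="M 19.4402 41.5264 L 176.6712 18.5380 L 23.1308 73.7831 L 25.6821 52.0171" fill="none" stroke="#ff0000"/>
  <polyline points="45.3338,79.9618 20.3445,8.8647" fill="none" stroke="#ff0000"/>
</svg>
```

1 u = 1 mm; y_m = 102.2140 − y.

[1] `<path>` quadratic bezier, #ff0000→cut S863 F1480: (29.8156,27.6322) → (70.0361,32.3332) → (118.7472,35.8034) → (175.9487,38.0430)

[2] `<path>` open polyline, #ff0000→cut S863 F1480: (19.4402,60.6876) → (176.6712,83.6760) → (23.1308,28.4309) → (25.6821,50.1969)

[3] `<polyline>` line segment, #ff0000→cut S863 F1480: (45.3338,22.2522) → (20.3445,93.3493)

G21
G90
G0 X29.8156 Y27.6322
M4 S863
G1 X70.0361 Y32.3332 F1480
G1 X118.7472 Y35.8034 F1480
G1 X175.9487 Y38.0430 F1480
G0 X19.4402 Y60.6876
M4 S863
G1 X176.6712 Y83.6760 F1480
G1 X23.1308 Y28.4309 F1480
G1 X25.6821 Y50.1969 F1480
G0 X45.3338 Y22.2522
M4 S863
G1 X20.3445 Y93.3493 F1480
M5
G0 X0.0000 Y0.0000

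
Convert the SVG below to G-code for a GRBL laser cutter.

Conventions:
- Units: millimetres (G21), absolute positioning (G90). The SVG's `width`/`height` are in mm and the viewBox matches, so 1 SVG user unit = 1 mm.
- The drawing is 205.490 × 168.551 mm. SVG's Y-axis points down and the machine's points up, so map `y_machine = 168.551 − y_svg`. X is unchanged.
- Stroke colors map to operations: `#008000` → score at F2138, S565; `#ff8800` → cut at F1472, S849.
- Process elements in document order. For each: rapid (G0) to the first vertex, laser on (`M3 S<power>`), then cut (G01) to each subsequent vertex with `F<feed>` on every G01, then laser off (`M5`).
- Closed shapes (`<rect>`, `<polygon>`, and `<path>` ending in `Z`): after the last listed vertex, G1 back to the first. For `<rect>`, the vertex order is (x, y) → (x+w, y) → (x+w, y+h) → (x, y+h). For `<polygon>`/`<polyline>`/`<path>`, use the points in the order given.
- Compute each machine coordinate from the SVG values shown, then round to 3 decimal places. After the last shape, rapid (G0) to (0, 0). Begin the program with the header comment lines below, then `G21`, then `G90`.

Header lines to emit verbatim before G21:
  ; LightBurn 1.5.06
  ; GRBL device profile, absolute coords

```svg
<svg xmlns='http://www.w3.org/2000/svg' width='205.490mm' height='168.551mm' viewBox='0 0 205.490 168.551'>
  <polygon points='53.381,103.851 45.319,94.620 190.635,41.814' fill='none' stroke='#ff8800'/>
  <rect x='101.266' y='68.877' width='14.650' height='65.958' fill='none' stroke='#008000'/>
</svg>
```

viewBox `0 0 205.490 168.551` with mm width/height → 1 unit = 1 mm. Flip: y_m = 168.551 − y_svg.

**Shape 1** — `<polygon>` closed polygon, stroke `#ff8800` → cut (S849, F1472). Machine vertices: (53.381,64.700) → (45.319,73.931) → (190.635,126.737) → (53.381,64.700). Closed: final G1 returns to the first vertex.

**Shape 2** — `<rect>` rectangle, stroke `#008000` → score (S565, F2138). Machine vertices: (101.266,99.674) → (115.916,99.674) → (115.916,33.716) → (101.266,33.716) → (101.266,99.674). Closed: final G1 returns to the first vertex.

; LightBurn 1.5.06
; GRBL device profile, absolute coords
G21
G90
G0 X53.381 Y64.700
M3 S849
G01 X45.319 Y73.931 F1472
G01 X190.635 Y126.737 F1472
G01 X53.381 Y64.700 F1472
M5
G0 X101.266 Y99.674
M3 S565
G01 X115.916 Y99.674 F2138
G01 X115.916 Y33.716 F2138
G01 X101.266 Y33.716 F2138
G01 X101.266 Y99.674 F2138
M5
G0 X0.000 Y0.000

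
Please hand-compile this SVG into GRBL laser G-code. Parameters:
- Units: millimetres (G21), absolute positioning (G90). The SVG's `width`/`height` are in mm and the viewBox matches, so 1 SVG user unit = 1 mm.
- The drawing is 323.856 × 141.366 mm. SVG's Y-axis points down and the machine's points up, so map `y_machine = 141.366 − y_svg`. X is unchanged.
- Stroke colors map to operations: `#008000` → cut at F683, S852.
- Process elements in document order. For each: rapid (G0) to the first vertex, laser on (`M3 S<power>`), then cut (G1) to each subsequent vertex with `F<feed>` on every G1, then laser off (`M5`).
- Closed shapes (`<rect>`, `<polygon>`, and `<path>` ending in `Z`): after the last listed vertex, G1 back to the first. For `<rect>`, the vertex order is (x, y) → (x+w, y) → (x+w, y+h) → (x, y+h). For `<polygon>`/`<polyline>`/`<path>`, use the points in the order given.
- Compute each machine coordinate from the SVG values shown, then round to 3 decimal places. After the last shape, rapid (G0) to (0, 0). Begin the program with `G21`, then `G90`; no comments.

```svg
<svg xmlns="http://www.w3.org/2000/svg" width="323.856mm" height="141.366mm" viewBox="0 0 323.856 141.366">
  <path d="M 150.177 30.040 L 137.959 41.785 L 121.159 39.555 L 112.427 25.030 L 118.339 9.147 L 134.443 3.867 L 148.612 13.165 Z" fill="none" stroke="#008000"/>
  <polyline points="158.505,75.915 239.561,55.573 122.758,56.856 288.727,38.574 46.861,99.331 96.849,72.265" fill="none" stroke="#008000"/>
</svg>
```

Since the viewBox matches the mm dimensions, user units are millimetres directly. The only transform is the Y-flip y_m = 141.366 − y_svg.

Shape 1 is a regular polygon drawn with `<path>`. Its stroke #008000 means cut at S852, F683. After flipping Y the toolpath is (150.177,111.326) → (137.959,99.581) → (121.159,101.811) → (112.427,116.336) → (118.339,132.219) → (134.443,137.499) → (148.612,128.201) → (150.177,111.326), returning to the start.

Shape 2 is a open polyline drawn with `<polyline>`. Its stroke #008000 means cut at S852, F683. After flipping Y the toolpath is (158.505,65.451) → (239.561,85.793) → (122.758,84.510) → (288.727,102.792) → (46.861,42.035) → (96.849,69.101).

G21
G90
G0 X150.177 Y111.326
M3 S852
G1 X137.959 Y99.581 F683
G1 X121.159 Y101.811 F683
G1 X112.427 Y116.336 F683
G1 X118.339 Y132.219 F683
G1 X134.443 Y137.499 F683
G1 X148.612 Y128.201 F683
G1 X150.177 Y111.326 F683
M5
G0 X158.505 Y65.451
M3 S852
G1 X239.561 Y85.793 F683
G1 X122.758 Y84.510 F683
G1 X288.727 Y102.792 F683
G1 X46.861 Y42.035 F683
G1 X96.849 Y69.101 F683
M5
G0 X0.000 Y0.000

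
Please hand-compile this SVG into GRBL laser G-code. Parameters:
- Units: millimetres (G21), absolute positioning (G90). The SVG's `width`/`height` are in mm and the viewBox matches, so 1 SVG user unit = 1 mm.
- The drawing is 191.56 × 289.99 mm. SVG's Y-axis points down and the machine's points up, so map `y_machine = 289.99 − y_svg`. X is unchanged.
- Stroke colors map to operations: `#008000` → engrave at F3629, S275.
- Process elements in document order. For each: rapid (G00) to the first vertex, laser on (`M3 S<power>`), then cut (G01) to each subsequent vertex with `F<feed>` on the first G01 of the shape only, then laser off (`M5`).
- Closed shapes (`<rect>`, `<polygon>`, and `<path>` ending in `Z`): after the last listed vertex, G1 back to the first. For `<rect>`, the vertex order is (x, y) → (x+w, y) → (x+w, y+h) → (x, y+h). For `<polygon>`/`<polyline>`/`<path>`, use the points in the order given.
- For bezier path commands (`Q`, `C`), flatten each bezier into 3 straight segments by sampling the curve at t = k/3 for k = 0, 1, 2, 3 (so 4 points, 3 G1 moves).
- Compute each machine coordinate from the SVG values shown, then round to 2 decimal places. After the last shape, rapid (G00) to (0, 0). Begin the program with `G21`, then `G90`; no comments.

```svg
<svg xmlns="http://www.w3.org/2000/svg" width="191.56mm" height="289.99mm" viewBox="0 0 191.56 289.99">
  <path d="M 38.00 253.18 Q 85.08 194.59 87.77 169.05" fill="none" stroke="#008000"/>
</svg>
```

viewBox `0 0 191.56 289.99` with mm width/height → 1 unit = 1 mm. Flip: y_m = 289.99 − y_svg.

**Shape 1** — `<path>` quadratic bezier, stroke `#008000` → engrave (S275, F3629). Control points (SVG): P0=(38.00,253.18), P1=(85.08,194.59), P2=(87.77,169.05); sampled at t=k/3. Machine vertices: (38.00,36.81) → (64.45,72.20) → (81.04,100.24) → (87.77,120.94). Open path.

G21
G90
G00 X38.00 Y36.81
M3 S275
G01 X64.45 Y72.20 F3629
G01 X81.04 Y100.24
G01 X87.77 Y120.94
M5
G00 X0.00 Y0.00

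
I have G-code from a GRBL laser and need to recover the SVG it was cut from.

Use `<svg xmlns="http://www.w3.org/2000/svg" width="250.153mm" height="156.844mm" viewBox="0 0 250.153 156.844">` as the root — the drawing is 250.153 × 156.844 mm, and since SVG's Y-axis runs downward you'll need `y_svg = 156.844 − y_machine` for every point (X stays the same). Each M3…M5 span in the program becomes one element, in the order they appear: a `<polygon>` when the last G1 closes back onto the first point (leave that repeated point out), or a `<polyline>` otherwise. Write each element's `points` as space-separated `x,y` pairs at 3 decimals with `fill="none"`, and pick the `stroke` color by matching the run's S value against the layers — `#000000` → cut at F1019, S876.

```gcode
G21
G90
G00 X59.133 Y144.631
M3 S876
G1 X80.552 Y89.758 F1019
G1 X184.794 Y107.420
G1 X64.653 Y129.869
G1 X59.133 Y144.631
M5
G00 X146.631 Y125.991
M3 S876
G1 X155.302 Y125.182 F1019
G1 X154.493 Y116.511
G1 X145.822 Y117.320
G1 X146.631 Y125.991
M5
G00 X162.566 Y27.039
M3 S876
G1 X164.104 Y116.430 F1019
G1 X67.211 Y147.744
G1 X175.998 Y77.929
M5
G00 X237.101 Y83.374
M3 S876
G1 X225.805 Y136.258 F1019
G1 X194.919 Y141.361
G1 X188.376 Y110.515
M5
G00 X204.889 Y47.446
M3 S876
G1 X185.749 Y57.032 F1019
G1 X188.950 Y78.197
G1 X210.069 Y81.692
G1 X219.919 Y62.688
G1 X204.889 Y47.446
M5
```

<svg xmlns="http://www.w3.org/2000/svg" width="250.153mm" height="156.844mm" viewBox="0 0 250.153 156.844">
  <polygon points="59.133,12.213 80.552,67.086 184.794,49.424 64.653,26.975" fill="none" stroke="#000000"/>
  <polygon points="146.631,30.853 155.302,31.662 154.493,40.333 145.822,39.524" fill="none" stroke="#000000"/>
  <polyline points="162.566,129.805 164.104,40.414 67.211,9.100 175.998,78.915" fill="none" stroke="#000000"/>
  <polyline points="237.101,73.470 225.805,20.586 194.919,15.483 188.376,46.329" fill="none" stroke="#000000"/>
  <polygon points="204.889,109.398 185.749,99.812 188.950,78.647 210.069,75.152 219.919,94.156" fill="none" stroke="#000000"/>
</svg>

y_svg = 156.844 − y_m. Every run uses S876, so all elements get stroke `#000000` (cut).

[1] closed run; points: 59.133,12.213 80.552,67.086 184.794,49.424 64.653,26.975

[2] closed run; points: 146.631,30.853 155.302,31.662 154.493,40.333 145.822,39.524

[3] open run; points: 162.566,129.805 164.104,40.414 67.211,9.100 175.998,78.915

[4] open run; points: 237.101,73.470 225.805,20.586 194.919,15.483 188.376,46.329

[5] closed run; points: 204.889,109.398 185.749,99.812 188.950,78.647 210.069,75.152 219.919,94.156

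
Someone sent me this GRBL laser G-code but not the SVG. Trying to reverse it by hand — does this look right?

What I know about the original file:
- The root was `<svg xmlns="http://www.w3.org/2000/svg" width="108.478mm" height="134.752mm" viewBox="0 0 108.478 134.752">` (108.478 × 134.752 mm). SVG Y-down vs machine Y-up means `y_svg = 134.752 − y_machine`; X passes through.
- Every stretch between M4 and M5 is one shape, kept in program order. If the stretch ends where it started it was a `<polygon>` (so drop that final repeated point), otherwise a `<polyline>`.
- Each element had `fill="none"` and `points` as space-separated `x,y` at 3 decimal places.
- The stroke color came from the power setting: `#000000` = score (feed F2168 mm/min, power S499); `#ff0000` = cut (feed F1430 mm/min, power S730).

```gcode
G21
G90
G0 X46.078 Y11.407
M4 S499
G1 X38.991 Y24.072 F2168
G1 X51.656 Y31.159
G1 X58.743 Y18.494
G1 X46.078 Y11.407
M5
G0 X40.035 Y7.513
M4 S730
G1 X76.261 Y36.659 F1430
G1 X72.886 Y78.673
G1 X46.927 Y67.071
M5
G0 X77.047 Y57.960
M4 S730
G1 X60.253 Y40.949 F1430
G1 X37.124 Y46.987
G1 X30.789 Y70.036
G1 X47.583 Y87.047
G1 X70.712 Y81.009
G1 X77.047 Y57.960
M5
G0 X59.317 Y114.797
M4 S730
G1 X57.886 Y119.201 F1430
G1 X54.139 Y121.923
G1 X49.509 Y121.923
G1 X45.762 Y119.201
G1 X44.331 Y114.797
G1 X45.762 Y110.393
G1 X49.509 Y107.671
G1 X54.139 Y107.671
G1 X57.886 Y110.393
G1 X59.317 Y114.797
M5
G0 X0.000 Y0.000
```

Each laser-on run becomes one SVG element. Flip Y back into SVG space with y_svg = 134.752 − y_machine.

Run 1: power S499 maps to stroke `#000000` (score). The run returns to its start, so emit a `<polygon>` with points (Y-flipped): 46.078,123.345 38.991,110.680 51.656,103.593 58.743,116.258.

Run 2: the run's S730 means `#ff0000` (cut). The run is open, so emit a `<polyline>` with points (Y-flipped): 40.035,127.239 76.261,98.093 72.886,56.079 46.927,67.681.

Run 3: the run's S730 means `#ff0000` (cut). The run returns to its start, so emit a `<polygon>` with points (Y-flipped): 77.047,76.792 60.253,93.803 37.124,87.765 30.789,64.716 47.583,47.705 70.712,53.743.

Run 4: power S730 maps to stroke `#ff0000` (cut). The run returns to its start, so emit a `<polygon>` with points (Y-flipped): 59.317,19.955 57.886,15.551 54.139,12.829 49.509,12.829 45.762,15.551 44.331,19.955 45.762,24.359 49.509,27.081 54.139,27.081 57.886,24.359.

<svg xmlns="http://www.w3.org/2000/svg" width="108.478mm" height="134.752mm" viewBox="0 0 108.478 134.752">
  <polygon points="46.078,123.345 38.991,110.680 51.656,103.593 58.743,116.258" fill="none" stroke="#000000"/>
  <polyline points="40.035,127.239 76.261,98.093 72.886,56.079 46.927,67.681" fill="none" stroke="#ff0000"/>
  <polygon points="77.047,76.792 60.253,93.803 37.124,87.765 30.789,64.716 47.583,47.705 70.712,53.743" fill="none" stroke="#ff0000"/>
  <polygon points="59.317,19.955 57.886,15.551 54.139,12.829 49.509,12.829 45.762,15.551 44.331,19.955 45.762,24.359 49.509,27.081 54.139,27.081 57.886,24.359" fill="none" stroke="#ff0000"/>
</svg>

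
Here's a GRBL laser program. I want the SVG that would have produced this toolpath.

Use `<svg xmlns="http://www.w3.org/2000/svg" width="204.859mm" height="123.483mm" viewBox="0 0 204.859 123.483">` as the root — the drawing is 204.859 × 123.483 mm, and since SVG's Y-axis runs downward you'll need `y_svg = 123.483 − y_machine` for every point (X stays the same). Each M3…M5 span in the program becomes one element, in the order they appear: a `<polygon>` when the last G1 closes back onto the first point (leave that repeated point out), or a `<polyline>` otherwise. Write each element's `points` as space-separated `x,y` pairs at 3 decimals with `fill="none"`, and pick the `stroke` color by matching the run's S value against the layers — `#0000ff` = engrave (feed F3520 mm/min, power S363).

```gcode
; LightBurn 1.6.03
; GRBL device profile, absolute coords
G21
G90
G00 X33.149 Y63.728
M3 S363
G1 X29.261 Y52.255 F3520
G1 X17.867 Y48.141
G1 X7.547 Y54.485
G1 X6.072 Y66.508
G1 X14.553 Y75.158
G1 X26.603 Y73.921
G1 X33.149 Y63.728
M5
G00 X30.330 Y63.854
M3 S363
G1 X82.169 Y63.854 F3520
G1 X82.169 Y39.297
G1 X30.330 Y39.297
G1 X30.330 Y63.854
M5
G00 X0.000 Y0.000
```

<svg xmlns="http://www.w3.org/2000/svg" width="204.859mm" height="123.483mm" viewBox="0 0 204.859 123.483">
  <polygon points="33.149,59.755 29.261,71.228 17.867,75.342 7.547,68.998 6.072,56.975 14.553,48.325 26.603,49.562" fill="none" stroke="#0000ff"/>
  <polygon points="30.330,59.629 82.169,59.629 82.169,84.186 30.330,84.186" fill="none" stroke="#0000ff"/>
</svg>

Machine Y-up, SVG Y-down with viewBox height 123.483, so y_svg = 123.483 − y_machine; X carries over. Every run uses S363, so all elements get stroke `#0000ff` (engrave).

Run 1: The run returns to its start, so emit a `<polygon>` with points (Y-flipped): 33.149,59.755 29.261,71.228 17.867,75.342 7.547,68.998 6.072,56.975 14.553,48.325 26.603,49.562.

Run 2: The run returns to its start, so emit a `<polygon>` with points (Y-flipped): 30.330,59.629 82.169,59.629 82.169,84.186 30.330,84.186.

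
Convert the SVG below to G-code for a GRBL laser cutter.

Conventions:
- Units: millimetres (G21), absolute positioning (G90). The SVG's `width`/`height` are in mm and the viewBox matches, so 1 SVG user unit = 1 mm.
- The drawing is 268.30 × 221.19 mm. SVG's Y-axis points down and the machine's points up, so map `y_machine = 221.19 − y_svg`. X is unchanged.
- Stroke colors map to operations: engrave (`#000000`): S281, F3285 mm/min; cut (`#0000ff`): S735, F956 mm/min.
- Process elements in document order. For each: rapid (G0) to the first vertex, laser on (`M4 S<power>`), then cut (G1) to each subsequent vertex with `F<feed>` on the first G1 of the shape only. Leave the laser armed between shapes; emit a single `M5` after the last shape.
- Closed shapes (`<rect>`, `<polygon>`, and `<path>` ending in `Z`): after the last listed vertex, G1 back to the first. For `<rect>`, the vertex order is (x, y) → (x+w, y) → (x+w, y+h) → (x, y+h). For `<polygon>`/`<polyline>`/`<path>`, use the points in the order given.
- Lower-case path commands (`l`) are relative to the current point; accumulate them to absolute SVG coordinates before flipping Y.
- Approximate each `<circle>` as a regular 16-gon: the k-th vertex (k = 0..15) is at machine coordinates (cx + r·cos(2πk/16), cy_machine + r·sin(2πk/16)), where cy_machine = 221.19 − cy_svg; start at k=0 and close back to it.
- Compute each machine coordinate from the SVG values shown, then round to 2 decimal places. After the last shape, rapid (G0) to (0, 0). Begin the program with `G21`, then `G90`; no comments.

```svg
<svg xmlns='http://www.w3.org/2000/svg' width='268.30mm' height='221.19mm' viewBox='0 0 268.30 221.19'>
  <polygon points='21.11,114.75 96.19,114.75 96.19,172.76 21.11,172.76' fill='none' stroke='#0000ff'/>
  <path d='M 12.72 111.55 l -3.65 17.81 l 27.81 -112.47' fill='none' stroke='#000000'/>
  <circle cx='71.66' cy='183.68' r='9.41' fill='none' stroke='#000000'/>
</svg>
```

viewBox `0 0 268.30 221.19` with mm width/height → 1 unit = 1 mm. Flip: y_m = 221.19 − y_svg.

**Shape 1** — `<polygon>` rectangle, stroke `#0000ff` → cut (S735, F956). Machine vertices: (21.11,106.44) → (96.19,106.44) → (96.19,48.43) → (21.11,48.43) → (21.11,106.44). Closed: final G1 returns to the first vertex.

**Shape 2** — `<path>` open polyline, stroke `#000000` → engrave (S281, F3285). Machine vertices: (12.72,109.64) → (9.07,91.83) → (36.88,204.30). Open path.

**Shape 3** — `<circle>` circle, stroke `#000000` → engrave (S281, F3285). Machine vertices: (81.07,37.51) → (80.35,41.11) → (78.31,44.16) → (75.26,46.20) → (71.66,46.92) → (68.06,46.20) → (65.01,44.16) → (62.97,41.11) → (62.25,37.51) → (62.97,33.91) → (65.01,30.86) → (68.06,28.82) → (71.66,28.10) → (75.26,28.82) → (78.31,30.86) → (80.35,33.91) → (81.07,37.51). Closed: final G1 returns to the first vertex.

G21
G90
G0 X21.11 Y106.44
M4 S735
G1 X96.19 Y106.44 F956
G1 X96.19 Y48.43
G1 X21.11 Y48.43
G1 X21.11 Y106.44
G0 X12.72 Y109.64
M4 S281
G1 X9.07 Y91.83 F3285
G1 X36.88 Y204.30
G0 X81.07 Y37.51
M4 S281
G1 X80.35 Y41.11 F3285
G1 X78.31 Y44.16
G1 X75.26 Y46.20
G1 X71.66 Y46.92
G1 X68.06 Y46.20
G1 X65.01 Y44.16
G1 X62.97 Y41.11
G1 X62.25 Y37.51
G1 X62.97 Y33.91
G1 X65.01 Y30.86
G1 X68.06 Y28.82
G1 X71.66 Y28.10
G1 X75.26 Y28.82
G1 X78.31 Y30.86
G1 X80.35 Y33.91
G1 X81.07 Y37.51
M5
G0 X0.00 Y0.00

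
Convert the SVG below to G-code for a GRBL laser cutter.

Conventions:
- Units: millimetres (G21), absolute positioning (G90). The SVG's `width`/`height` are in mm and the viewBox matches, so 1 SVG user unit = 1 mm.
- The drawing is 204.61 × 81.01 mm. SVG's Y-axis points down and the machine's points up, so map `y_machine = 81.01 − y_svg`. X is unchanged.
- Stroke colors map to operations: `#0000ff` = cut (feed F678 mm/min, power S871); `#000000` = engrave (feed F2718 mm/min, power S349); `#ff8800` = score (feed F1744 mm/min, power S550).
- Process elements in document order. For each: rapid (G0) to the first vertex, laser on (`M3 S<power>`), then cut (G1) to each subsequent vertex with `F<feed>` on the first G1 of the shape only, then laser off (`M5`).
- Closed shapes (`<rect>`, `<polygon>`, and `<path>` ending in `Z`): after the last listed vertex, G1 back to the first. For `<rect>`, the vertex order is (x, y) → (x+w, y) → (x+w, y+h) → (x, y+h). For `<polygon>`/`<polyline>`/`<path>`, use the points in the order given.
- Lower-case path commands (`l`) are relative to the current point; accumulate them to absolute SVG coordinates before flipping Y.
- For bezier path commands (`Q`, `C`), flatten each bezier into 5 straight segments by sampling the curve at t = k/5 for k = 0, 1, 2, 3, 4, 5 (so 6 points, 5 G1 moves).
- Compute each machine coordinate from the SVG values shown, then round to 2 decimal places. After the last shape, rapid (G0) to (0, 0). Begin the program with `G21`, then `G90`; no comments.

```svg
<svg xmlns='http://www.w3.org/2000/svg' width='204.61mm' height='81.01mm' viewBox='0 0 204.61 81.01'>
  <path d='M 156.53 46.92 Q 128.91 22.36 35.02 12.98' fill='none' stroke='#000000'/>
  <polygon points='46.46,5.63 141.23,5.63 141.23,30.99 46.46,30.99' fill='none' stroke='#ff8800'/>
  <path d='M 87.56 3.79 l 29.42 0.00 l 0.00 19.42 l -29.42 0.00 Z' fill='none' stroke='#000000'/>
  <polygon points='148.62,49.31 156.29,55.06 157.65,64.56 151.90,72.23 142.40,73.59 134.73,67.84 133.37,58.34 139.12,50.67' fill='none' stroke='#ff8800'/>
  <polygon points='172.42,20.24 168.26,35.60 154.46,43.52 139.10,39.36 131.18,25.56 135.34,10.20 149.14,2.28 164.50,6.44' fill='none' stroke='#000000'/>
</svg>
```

G21
G90
G0 X156.53 Y34.09
M3 S349
G1 X142.83 Y43.31 F2718
G1 X123.83 Y51.31
G1 X99.53 Y58.10
G1 X69.93 Y63.67
G1 X35.02 Y68.03
M5
G0 X46.46 Y75.38
M3 S550
G1 X141.23 Y75.38 F1744
G1 X141.23 Y50.02
G1 X46.46 Y50.02
G1 X46.46 Y75.38
M5
G0 X87.56 Y77.22
M3 S349
G1 X116.98 Y77.22 F2718
G1 X116.98 Y57.80
G1 X87.56 Y57.80
G1 X87.56 Y77.22
M5
G0 X148.62 Y31.70
M3 S550
G1 X156.29 Y25.95 F1744
G1 X157.65 Y16.45
G1 X151.90 Y8.78
G1 X142.40 Y7.42
G1 X134.73 Y13.17
G1 X133.37 Y22.67
G1 X139.12 Y30.34
G1 X148.62 Y31.70
M5
G0 X172.42 Y60.77
M3 S349
G1 X168.26 Y45.41 F2718
G1 X154.46 Y37.49
G1 X139.10 Y41.65
G1 X131.18 Y55.45
G1 X135.34 Y70.81
G1 X149.14 Y78.73
G1 X164.50 Y74.57
G1 X172.42 Y60.77
M5
G0 X0.00 Y0.00

Since the viewBox matches the mm dimensions, user units are millimetres directly. The only transform is the Y-flip y_m = 81.01 − y_svg.

Shape 1 is a quadratic bezier drawn with `<path>`. Its stroke #000000 means engrave at S349, F2718. After flipping Y the toolpath is (156.53,34.09) → (142.83,43.31) → (123.83,51.31) → (99.53,58.10) → (69.93,63.67) → (35.02,68.03).

Shape 2 is a rectangle drawn with `<polygon>`. Its stroke #ff8800 means score at S550, F1744. After flipping Y the toolpath is (46.46,75.38) → (141.23,75.38) → (141.23,50.02) → (46.46,50.02) → (46.46,75.38), returning to the start.

Shape 3 is a rectangle drawn with `<path>`. Its stroke #000000 means engrave at S349, F2718. After flipping Y the toolpath is (87.56,77.22) → (116.98,77.22) → (116.98,57.80) → (87.56,57.80) → (87.56,77.22), returning to the start.

Shape 4 is a regular polygon drawn with `<polygon>`. Its stroke #ff8800 means score at S550, F1744. After flipping Y the toolpath is (148.62,31.70) → (156.29,25.95) → (157.65,16.45) → (151.90,8.78) → (142.40,7.42) → (134.73,13.17) → (133.37,22.67) → (139.12,30.34) → (148.62,31.70), returning to the start.

Shape 5 is a regular polygon drawn with `<polygon>`. Its stroke #000000 means engrave at S349, F2718. After flipping Y the toolpath is (172.42,60.77) → (168.26,45.41) → (154.46,37.49) → (139.10,41.65) → (131.18,55.45) → (135.34,70.81) → (149.14,78.73) → (164.50,74.57) → (172.42,60.77), returning to the start.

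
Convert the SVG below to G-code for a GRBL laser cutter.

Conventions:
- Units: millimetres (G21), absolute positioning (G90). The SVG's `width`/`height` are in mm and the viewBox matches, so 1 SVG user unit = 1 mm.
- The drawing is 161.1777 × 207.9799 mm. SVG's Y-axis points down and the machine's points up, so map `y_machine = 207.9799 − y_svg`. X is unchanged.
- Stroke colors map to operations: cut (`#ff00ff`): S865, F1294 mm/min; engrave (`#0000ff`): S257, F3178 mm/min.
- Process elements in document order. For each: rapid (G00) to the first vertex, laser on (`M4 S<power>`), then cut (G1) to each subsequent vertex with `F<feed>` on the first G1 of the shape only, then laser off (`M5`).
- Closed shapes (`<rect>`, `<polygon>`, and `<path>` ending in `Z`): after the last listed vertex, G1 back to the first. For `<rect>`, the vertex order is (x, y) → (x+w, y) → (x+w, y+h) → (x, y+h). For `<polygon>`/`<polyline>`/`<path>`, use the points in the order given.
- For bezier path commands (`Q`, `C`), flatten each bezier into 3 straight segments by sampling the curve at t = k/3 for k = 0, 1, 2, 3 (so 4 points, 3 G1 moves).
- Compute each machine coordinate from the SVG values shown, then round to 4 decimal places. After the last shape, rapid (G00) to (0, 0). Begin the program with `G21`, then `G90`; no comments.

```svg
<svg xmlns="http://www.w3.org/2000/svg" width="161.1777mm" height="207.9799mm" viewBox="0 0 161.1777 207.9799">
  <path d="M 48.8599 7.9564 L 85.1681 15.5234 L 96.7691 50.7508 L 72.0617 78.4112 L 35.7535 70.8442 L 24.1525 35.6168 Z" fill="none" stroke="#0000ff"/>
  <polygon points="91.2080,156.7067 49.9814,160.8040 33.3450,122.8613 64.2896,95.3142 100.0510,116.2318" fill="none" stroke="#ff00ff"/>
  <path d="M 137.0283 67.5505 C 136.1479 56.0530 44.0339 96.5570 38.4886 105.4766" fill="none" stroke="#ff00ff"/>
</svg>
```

G21
G90
G00 X48.8599 Y200.0235
M4 S257
G1 X85.1681 Y192.4565 F3178
G1 X96.7691 Y157.2291
G1 X72.0617 Y129.5687
G1 X35.7535 Y137.1357
G1 X24.1525 Y172.3631
G1 X48.8599 Y200.0235
M5
G00 X91.2080 Y51.2732
M4 S865
G1 X49.9814 Y47.1759 F1294
G1 X33.3450 Y85.1186
G1 X64.2896 Y112.6657
G1 X100.0510 Y91.7481
G1 X91.2080 Y51.2732
M5
G00 X137.0283 Y140.4294
M4 S865
G1 X112.3220 Y137.6888 F1294
G1 X66.3049 Y118.8553
G1 X38.4886 Y102.5033
M5
G00 X0.0000 Y0.0000

viewBox `0 0 161.1777 207.9799` with mm width/height → 1 unit = 1 mm. Flip: y_m = 207.9799 − y_svg.

**Shape 1** — `<path>` regular polygon, stroke `#0000ff` → engrave (S257, F3178). Machine vertices: (48.8599,200.0235) → (85.1681,192.4565) → (96.7691,157.2291) → (72.0617,129.5687) → (35.7535,137.1357) → (24.1525,172.3631) → (48.8599,200.0235). Closed: final G1 returns to the first vertex.

**Shape 2** — `<polygon>` regular polygon, stroke `#ff00ff` → cut (S865, F1294). Machine vertices: (91.2080,51.2732) → (49.9814,47.1759) → (33.3450,85.1186) → (64.2896,112.6657) → (100.0510,91.7481) → (91.2080,51.2732). Closed: final G1 returns to the first vertex.

**Shape 3** — `<path>` cubic bezier, stroke `#ff00ff` → cut (S865, F1294). Control points (SVG): P0=(137.0283,67.5505), P1=(136.1479,56.0530), P2=(44.0339,96.5570), P3=(38.4886,105.4766); sampled at t=k/3. Machine vertices: (137.0283,140.4294) → (112.3220,137.6888) → (66.3049,118.8553) → (38.4886,102.5033). Open path.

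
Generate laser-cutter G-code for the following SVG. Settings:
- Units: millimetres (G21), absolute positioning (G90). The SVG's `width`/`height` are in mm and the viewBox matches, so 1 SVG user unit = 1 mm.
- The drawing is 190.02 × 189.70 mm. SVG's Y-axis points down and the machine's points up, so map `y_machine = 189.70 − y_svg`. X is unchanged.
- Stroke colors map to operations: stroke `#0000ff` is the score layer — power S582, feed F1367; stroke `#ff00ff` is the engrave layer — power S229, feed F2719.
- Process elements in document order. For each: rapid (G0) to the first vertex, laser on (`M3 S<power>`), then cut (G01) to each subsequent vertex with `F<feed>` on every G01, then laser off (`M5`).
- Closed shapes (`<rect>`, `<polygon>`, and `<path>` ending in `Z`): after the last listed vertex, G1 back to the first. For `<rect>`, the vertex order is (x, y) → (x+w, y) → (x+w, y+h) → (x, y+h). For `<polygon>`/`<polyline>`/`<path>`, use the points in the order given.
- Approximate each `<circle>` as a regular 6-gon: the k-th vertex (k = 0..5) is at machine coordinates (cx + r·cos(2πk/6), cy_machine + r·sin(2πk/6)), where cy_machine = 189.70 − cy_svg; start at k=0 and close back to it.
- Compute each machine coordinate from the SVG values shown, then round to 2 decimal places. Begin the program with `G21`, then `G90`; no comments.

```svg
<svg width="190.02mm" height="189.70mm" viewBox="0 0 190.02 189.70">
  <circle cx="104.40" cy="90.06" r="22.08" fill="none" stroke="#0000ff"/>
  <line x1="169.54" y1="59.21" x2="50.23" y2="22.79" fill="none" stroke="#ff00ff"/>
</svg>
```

viewBox `0 0 190.02 189.70` with mm width/height → 1 unit = 1 mm. Flip: y_m = 189.70 − y_svg.

**Shape 1** — `<circle>` circle, stroke `#0000ff` → score (S582, F1367). Machine vertices: (126.48,99.64) → (115.44,118.76) → (93.36,118.76) → (82.32,99.64) → (93.36,80.52) → (115.44,80.52) → (126.48,99.64). Closed: final G1 returns to the first vertex.

**Shape 2** — `<line>` line segment, stroke `#ff00ff` → engrave (S229, F2719). Machine vertices: (169.54,130.49) → (50.23,166.91). Open path.

G21
G90
G0 X126.48 Y99.64
M3 S582
G01 X115.44 Y118.76 F1367
G01 X93.36 Y118.76 F1367
G01 X82.32 Y99.64 F1367
G01 X93.36 Y80.52 F1367
G01 X115.44 Y80.52 F1367
G01 X126.48 Y99.64 F1367
M5
G0 X169.54 Y130.49
M3 S229
G01 X50.23 Y166.91 F2719
M5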